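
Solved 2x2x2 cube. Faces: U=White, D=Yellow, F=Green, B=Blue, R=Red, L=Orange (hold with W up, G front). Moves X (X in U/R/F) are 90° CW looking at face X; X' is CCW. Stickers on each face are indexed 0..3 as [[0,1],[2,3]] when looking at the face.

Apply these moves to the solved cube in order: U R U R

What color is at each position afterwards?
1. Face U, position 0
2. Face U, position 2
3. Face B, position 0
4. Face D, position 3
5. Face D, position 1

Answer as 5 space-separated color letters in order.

Answer: W G R G W

Derivation:
After move 1 (U): U=WWWW F=RRGG R=BBRR B=OOBB L=GGOO
After move 2 (R): R=RBRB U=WRWG F=RYGY D=YBYO B=WOWB
After move 3 (U): U=WWGR F=RBGY R=WORB B=GGWB L=RYOO
After move 4 (R): R=RWBO U=WBGY F=RBGO D=YWYG B=RGWB
Query 1: U[0] = W
Query 2: U[2] = G
Query 3: B[0] = R
Query 4: D[3] = G
Query 5: D[1] = W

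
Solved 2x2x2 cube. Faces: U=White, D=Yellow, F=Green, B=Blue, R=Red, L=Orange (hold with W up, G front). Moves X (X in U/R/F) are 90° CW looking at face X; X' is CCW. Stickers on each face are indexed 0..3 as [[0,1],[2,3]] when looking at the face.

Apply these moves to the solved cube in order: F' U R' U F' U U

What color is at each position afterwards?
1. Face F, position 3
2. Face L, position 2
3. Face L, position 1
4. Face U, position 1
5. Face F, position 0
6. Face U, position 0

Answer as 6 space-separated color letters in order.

After move 1 (F'): F=GGGG U=WWRR R=YRYR D=OOYY L=OWOW
After move 2 (U): U=RWRW F=YRGG R=BBYR B=OWBB L=GGOW
After move 3 (R'): R=BRBY U=RBRO F=YWGW D=ORYG B=YWOB
After move 4 (U): U=RROB F=BRGW R=YWBY B=GGOB L=YWOW
After move 5 (F'): F=RWBG U=RRYB R=RWOY D=WWYG L=YBOO
After move 6 (U): U=YRBR F=RWBG R=GGOY B=YBOB L=RWOO
After move 7 (U): U=BYRR F=GGBG R=YBOY B=RWOB L=RWOO
Query 1: F[3] = G
Query 2: L[2] = O
Query 3: L[1] = W
Query 4: U[1] = Y
Query 5: F[0] = G
Query 6: U[0] = B

Answer: G O W Y G B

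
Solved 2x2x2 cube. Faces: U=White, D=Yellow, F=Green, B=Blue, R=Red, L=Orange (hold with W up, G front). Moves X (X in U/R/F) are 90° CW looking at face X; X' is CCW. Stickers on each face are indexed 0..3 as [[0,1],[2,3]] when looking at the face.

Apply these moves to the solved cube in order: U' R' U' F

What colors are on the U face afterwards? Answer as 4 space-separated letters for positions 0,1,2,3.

Answer: B R O R

Derivation:
After move 1 (U'): U=WWWW F=OOGG R=GGRR B=RRBB L=BBOO
After move 2 (R'): R=GRGR U=WBWR F=OWGW D=YOYG B=YRYB
After move 3 (U'): U=BRWW F=BBGW R=OWGR B=GRYB L=YROO
After move 4 (F): F=GBWB U=BROR R=WWWR D=GOYG L=YYOO
Query: U face = BROR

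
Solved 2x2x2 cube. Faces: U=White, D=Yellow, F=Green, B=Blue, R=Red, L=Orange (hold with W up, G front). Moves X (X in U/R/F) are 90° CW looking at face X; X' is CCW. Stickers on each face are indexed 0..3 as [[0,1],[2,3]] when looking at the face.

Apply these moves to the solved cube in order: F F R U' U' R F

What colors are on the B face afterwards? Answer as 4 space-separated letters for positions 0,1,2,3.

Answer: W W Y B

Derivation:
After move 1 (F): F=GGGG U=WWOO R=WRWR D=RRYY L=OYOY
After move 2 (F): F=GGGG U=WWYY R=OROR D=WWYY L=OROR
After move 3 (R): R=OORR U=WGYG F=GWGY D=WBYB B=YBWB
After move 4 (U'): U=GGWY F=ORGY R=GWRR B=OOWB L=YBOR
After move 5 (U'): U=GYGW F=YBGY R=ORRR B=GWWB L=OOOR
After move 6 (R): R=RORR U=GBGY F=YBGB D=WWYG B=WWYB
After move 7 (F): F=GYBB U=GBRO R=GOYR D=RRYG L=OWOW
Query: B face = WWYB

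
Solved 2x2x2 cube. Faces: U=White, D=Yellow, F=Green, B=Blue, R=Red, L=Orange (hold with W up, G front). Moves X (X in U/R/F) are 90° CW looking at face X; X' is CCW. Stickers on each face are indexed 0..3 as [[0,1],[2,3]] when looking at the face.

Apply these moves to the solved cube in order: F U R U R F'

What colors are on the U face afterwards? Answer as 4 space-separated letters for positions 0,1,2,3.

After move 1 (F): F=GGGG U=WWOO R=WRWR D=RRYY L=OYOY
After move 2 (U): U=OWOW F=WRGG R=BBWR B=OYBB L=GGOY
After move 3 (R): R=WBRB U=OROG F=WRGY D=RBYO B=WYWB
After move 4 (U): U=OOGR F=WBGY R=WYRB B=GGWB L=WROY
After move 5 (R): R=RWBY U=OBGY F=WBGO D=RWYG B=RGOB
After move 6 (F'): F=BOWG U=OBRB R=WWRY D=RYYG L=WYOG
Query: U face = OBRB

Answer: O B R B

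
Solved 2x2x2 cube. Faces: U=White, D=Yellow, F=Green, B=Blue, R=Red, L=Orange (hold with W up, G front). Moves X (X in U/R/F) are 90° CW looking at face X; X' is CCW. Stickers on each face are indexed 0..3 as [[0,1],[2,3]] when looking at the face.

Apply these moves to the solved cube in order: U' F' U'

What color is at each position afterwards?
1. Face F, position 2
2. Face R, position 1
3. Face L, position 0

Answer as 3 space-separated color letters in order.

Answer: O G R

Derivation:
After move 1 (U'): U=WWWW F=OOGG R=GGRR B=RRBB L=BBOO
After move 2 (F'): F=OGOG U=WWGR R=YGYR D=BOYY L=BWOW
After move 3 (U'): U=WRWG F=BWOG R=OGYR B=YGBB L=RROW
Query 1: F[2] = O
Query 2: R[1] = G
Query 3: L[0] = R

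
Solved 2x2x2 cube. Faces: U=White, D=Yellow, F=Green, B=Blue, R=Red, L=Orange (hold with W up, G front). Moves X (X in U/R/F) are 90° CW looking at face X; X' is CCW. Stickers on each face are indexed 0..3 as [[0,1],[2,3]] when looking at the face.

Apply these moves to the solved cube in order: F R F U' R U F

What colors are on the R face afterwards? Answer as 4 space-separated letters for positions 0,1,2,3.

Answer: R W R G

Derivation:
After move 1 (F): F=GGGG U=WWOO R=WRWR D=RRYY L=OYOY
After move 2 (R): R=WWRR U=WGOG F=GRGY D=RBYB B=OBWB
After move 3 (F): F=GGYR U=WGYY R=OWGR D=RWYB L=OROB
After move 4 (U'): U=GYWY F=ORYR R=GGGR B=OWWB L=OBOB
After move 5 (R): R=GGRG U=GRWR F=OWYB D=RWYO B=YWYB
After move 6 (U): U=WGRR F=GGYB R=YWRG B=OBYB L=OWOB
After move 7 (F): F=YGBG U=WGBW R=RWRG D=RYYO L=OROW
Query: R face = RWRG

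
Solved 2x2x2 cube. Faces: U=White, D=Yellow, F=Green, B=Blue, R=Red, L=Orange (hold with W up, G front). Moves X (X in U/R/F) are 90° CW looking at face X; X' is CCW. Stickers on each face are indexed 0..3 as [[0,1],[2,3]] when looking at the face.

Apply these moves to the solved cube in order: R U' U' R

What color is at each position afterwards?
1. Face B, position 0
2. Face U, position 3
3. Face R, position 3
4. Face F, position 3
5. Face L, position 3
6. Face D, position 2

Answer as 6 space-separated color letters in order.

After move 1 (R): R=RRRR U=WGWG F=GYGY D=YBYB B=WBWB
After move 2 (U'): U=GGWW F=OOGY R=GYRR B=RRWB L=WBOO
After move 3 (U'): U=GWGW F=WBGY R=OORR B=GYWB L=RROO
After move 4 (R): R=RORO U=GBGY F=WBGB D=YWYG B=WYWB
Query 1: B[0] = W
Query 2: U[3] = Y
Query 3: R[3] = O
Query 4: F[3] = B
Query 5: L[3] = O
Query 6: D[2] = Y

Answer: W Y O B O Y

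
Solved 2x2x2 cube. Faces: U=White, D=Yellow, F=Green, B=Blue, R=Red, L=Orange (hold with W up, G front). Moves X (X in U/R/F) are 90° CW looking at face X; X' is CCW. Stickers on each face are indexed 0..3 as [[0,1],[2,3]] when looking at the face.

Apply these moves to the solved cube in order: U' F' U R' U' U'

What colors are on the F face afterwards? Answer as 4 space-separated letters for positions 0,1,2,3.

Answer: Y W O W

Derivation:
After move 1 (U'): U=WWWW F=OOGG R=GGRR B=RRBB L=BBOO
After move 2 (F'): F=OGOG U=WWGR R=YGYR D=BOYY L=BWOW
After move 3 (U): U=GWRW F=YGOG R=RRYR B=BWBB L=OGOW
After move 4 (R'): R=RRRY U=GBRB F=YWOW D=BGYG B=YWOB
After move 5 (U'): U=BBGR F=OGOW R=YWRY B=RROB L=YWOW
After move 6 (U'): U=BRBG F=YWOW R=OGRY B=YWOB L=RROW
Query: F face = YWOW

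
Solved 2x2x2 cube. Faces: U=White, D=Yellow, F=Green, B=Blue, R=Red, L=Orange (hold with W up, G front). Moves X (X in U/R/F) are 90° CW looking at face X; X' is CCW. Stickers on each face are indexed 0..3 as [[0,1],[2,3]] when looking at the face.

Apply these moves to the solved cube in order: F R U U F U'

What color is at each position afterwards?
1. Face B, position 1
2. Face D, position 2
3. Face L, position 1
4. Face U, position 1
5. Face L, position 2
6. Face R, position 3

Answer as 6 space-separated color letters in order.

Answer: Y Y R W O R

Derivation:
After move 1 (F): F=GGGG U=WWOO R=WRWR D=RRYY L=OYOY
After move 2 (R): R=WWRR U=WGOG F=GRGY D=RBYB B=OBWB
After move 3 (U): U=OWGG F=WWGY R=OBRR B=OYWB L=GROY
After move 4 (U): U=GOGW F=OBGY R=OYRR B=GRWB L=WWOY
After move 5 (F): F=GOYB U=GOYW R=GYWR D=ROYB L=WROB
After move 6 (U'): U=OWGY F=WRYB R=GOWR B=GYWB L=GROB
Query 1: B[1] = Y
Query 2: D[2] = Y
Query 3: L[1] = R
Query 4: U[1] = W
Query 5: L[2] = O
Query 6: R[3] = R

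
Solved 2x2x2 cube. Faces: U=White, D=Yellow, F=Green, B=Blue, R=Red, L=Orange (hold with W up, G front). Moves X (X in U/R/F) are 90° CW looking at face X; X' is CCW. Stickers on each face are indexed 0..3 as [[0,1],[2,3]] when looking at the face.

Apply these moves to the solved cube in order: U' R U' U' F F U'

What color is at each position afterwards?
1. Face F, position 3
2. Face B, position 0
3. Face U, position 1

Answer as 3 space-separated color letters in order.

After move 1 (U'): U=WWWW F=OOGG R=GGRR B=RRBB L=BBOO
After move 2 (R): R=RGRG U=WOWG F=OYGY D=YBYR B=WRWB
After move 3 (U'): U=OGWW F=BBGY R=OYRG B=RGWB L=WROO
After move 4 (U'): U=GWOW F=WRGY R=BBRG B=OYWB L=RGOO
After move 5 (F): F=GWYR U=GWOG R=OBWG D=RBYR L=RYOB
After move 6 (F): F=YGRW U=GWBY R=OBGG D=WOYR L=RROB
After move 7 (U'): U=WYGB F=RRRW R=YGGG B=OBWB L=OYOB
Query 1: F[3] = W
Query 2: B[0] = O
Query 3: U[1] = Y

Answer: W O Y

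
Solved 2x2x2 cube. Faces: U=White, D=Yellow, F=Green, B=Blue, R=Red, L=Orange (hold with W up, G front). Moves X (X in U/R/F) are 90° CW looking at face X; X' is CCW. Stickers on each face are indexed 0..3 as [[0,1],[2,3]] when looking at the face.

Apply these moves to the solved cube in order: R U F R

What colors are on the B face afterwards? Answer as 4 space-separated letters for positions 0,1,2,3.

Answer: Y O W B

Derivation:
After move 1 (R): R=RRRR U=WGWG F=GYGY D=YBYB B=WBWB
After move 2 (U): U=WWGG F=RRGY R=WBRR B=OOWB L=GYOO
After move 3 (F): F=GRYR U=WWOY R=GBGR D=RWYB L=GYOB
After move 4 (R): R=GGRB U=WROR F=GWYB D=RWYO B=YOWB
Query: B face = YOWB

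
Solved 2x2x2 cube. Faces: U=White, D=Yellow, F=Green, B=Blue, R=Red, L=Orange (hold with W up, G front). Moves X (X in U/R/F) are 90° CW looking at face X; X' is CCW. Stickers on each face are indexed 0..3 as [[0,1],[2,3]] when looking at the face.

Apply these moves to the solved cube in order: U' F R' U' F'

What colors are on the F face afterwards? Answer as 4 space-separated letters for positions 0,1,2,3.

After move 1 (U'): U=WWWW F=OOGG R=GGRR B=RRBB L=BBOO
After move 2 (F): F=GOGO U=WWOB R=WGWR D=RGYY L=BYOY
After move 3 (R'): R=GRWW U=WBOR F=GWGB D=ROYO B=YRGB
After move 4 (U'): U=BRWO F=BYGB R=GWWW B=GRGB L=YROY
After move 5 (F'): F=YBBG U=BRGW R=OWRW D=RYYO L=YOOW
Query: F face = YBBG

Answer: Y B B G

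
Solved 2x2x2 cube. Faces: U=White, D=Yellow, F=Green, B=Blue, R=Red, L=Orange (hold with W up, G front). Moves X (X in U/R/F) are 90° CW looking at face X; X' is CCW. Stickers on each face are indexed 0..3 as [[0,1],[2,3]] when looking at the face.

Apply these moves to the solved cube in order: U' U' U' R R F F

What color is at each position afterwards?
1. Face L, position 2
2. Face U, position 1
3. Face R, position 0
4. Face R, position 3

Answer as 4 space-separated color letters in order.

Answer: O Y O B

Derivation:
After move 1 (U'): U=WWWW F=OOGG R=GGRR B=RRBB L=BBOO
After move 2 (U'): U=WWWW F=BBGG R=OORR B=GGBB L=RROO
After move 3 (U'): U=WWWW F=RRGG R=BBRR B=OOBB L=GGOO
After move 4 (R): R=RBRB U=WRWG F=RYGY D=YBYO B=WOWB
After move 5 (R): R=RRBB U=WYWY F=RBGO D=YWYW B=GORB
After move 6 (F): F=GROB U=WYOG R=WRYB D=BRYW L=GYOW
After move 7 (F): F=OGBR U=WYWY R=ORGB D=YWYW L=GBOR
Query 1: L[2] = O
Query 2: U[1] = Y
Query 3: R[0] = O
Query 4: R[3] = B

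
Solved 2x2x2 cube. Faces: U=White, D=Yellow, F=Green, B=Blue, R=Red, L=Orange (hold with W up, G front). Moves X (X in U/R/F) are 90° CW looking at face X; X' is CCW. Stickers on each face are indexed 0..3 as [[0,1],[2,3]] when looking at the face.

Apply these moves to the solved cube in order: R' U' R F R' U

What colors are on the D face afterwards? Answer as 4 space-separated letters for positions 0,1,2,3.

After move 1 (R'): R=RRRR U=WBWB F=GWGW D=YGYG B=YBYB
After move 2 (U'): U=BBWW F=OOGW R=GWRR B=RRYB L=YBOO
After move 3 (R): R=RGRW U=BOWW F=OGGG D=YYYR B=WRBB
After move 4 (F): F=GOGG U=BOOB R=WGWW D=RRYR L=YYOY
After move 5 (R'): R=GWWW U=BBOW F=GOGB D=ROYG B=RRRB
After move 6 (U): U=OBWB F=GWGB R=RRWW B=YYRB L=GOOY
Query: D face = ROYG

Answer: R O Y G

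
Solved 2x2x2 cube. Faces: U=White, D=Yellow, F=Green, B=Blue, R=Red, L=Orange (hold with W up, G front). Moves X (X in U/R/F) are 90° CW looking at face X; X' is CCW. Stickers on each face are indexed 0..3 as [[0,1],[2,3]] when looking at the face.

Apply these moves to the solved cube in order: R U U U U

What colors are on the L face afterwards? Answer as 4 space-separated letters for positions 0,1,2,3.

After move 1 (R): R=RRRR U=WGWG F=GYGY D=YBYB B=WBWB
After move 2 (U): U=WWGG F=RRGY R=WBRR B=OOWB L=GYOO
After move 3 (U): U=GWGW F=WBGY R=OORR B=GYWB L=RROO
After move 4 (U): U=GGWW F=OOGY R=GYRR B=RRWB L=WBOO
After move 5 (U): U=WGWG F=GYGY R=RRRR B=WBWB L=OOOO
Query: L face = OOOO

Answer: O O O O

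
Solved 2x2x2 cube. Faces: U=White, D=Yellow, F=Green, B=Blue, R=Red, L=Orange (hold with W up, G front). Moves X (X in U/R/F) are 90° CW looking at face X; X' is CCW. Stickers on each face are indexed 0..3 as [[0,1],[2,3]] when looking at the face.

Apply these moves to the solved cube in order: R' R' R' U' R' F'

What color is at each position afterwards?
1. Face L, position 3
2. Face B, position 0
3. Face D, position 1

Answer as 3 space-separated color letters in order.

Answer: W B O

Derivation:
After move 1 (R'): R=RRRR U=WBWB F=GWGW D=YGYG B=YBYB
After move 2 (R'): R=RRRR U=WYWY F=GBGB D=YWYW B=GBGB
After move 3 (R'): R=RRRR U=WGWG F=GYGY D=YBYB B=WBWB
After move 4 (U'): U=GGWW F=OOGY R=GYRR B=RRWB L=WBOO
After move 5 (R'): R=YRGR U=GWWR F=OGGW D=YOYY B=BRBB
After move 6 (F'): F=GWOG U=GWYG R=ORYR D=BOYY L=WROW
Query 1: L[3] = W
Query 2: B[0] = B
Query 3: D[1] = O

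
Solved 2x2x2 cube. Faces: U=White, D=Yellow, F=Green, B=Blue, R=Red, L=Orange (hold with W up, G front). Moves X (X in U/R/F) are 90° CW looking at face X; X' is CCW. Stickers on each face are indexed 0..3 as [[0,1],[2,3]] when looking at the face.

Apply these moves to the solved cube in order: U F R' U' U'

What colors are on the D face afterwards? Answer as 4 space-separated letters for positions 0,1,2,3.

After move 1 (U): U=WWWW F=RRGG R=BBRR B=OOBB L=GGOO
After move 2 (F): F=GRGR U=WWOG R=WBWR D=RBYY L=GYOY
After move 3 (R'): R=BRWW U=WBOO F=GWGG D=RRYR B=YOBB
After move 4 (U'): U=BOWO F=GYGG R=GWWW B=BRBB L=YOOY
After move 5 (U'): U=OOBW F=YOGG R=GYWW B=GWBB L=BROY
Query: D face = RRYR

Answer: R R Y R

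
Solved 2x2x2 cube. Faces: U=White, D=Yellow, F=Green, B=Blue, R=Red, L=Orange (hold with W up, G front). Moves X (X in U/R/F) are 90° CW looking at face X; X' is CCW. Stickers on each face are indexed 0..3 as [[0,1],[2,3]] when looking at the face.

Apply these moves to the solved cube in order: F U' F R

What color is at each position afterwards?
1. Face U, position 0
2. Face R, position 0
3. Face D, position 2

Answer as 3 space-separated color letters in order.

Answer: W O Y

Derivation:
After move 1 (F): F=GGGG U=WWOO R=WRWR D=RRYY L=OYOY
After move 2 (U'): U=WOWO F=OYGG R=GGWR B=WRBB L=BBOY
After move 3 (F): F=GOGY U=WOYB R=WGOR D=WGYY L=BROR
After move 4 (R): R=OWRG U=WOYY F=GGGY D=WBYW B=BROB
Query 1: U[0] = W
Query 2: R[0] = O
Query 3: D[2] = Y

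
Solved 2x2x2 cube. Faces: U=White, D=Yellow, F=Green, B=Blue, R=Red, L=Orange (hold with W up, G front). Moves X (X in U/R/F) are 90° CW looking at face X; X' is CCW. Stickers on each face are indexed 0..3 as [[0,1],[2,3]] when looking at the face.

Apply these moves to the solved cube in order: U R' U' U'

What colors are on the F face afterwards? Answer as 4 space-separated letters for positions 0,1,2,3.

After move 1 (U): U=WWWW F=RRGG R=BBRR B=OOBB L=GGOO
After move 2 (R'): R=BRBR U=WBWO F=RWGW D=YRYG B=YOYB
After move 3 (U'): U=BOWW F=GGGW R=RWBR B=BRYB L=YOOO
After move 4 (U'): U=OWBW F=YOGW R=GGBR B=RWYB L=BROO
Query: F face = YOGW

Answer: Y O G W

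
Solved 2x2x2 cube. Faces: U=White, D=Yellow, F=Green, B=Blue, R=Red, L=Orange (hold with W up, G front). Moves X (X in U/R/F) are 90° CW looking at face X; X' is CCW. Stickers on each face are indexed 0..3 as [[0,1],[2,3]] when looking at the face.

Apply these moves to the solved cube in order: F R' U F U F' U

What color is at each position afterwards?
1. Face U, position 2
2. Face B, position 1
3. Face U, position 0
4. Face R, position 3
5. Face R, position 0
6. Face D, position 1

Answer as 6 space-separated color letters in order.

After move 1 (F): F=GGGG U=WWOO R=WRWR D=RRYY L=OYOY
After move 2 (R'): R=RRWW U=WBOB F=GWGO D=RGYG B=YBRB
After move 3 (U): U=OWBB F=RRGO R=YBWW B=OYRB L=GWOY
After move 4 (F): F=GROR U=OWYW R=BBBW D=WYYG L=GROG
After move 5 (U): U=YOWW F=BBOR R=OYBW B=GRRB L=GROG
After move 6 (F'): F=BRBO U=YOOB R=YYWW D=RGYG L=GWOW
After move 7 (U): U=OYBO F=YYBO R=GRWW B=GWRB L=BROW
Query 1: U[2] = B
Query 2: B[1] = W
Query 3: U[0] = O
Query 4: R[3] = W
Query 5: R[0] = G
Query 6: D[1] = G

Answer: B W O W G G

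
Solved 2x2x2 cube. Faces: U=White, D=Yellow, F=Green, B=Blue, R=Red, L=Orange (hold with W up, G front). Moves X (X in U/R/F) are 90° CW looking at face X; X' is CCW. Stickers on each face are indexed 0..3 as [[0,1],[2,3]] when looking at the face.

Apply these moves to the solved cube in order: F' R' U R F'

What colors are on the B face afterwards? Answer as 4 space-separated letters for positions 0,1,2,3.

Answer: B W W B

Derivation:
After move 1 (F'): F=GGGG U=WWRR R=YRYR D=OOYY L=OWOW
After move 2 (R'): R=RRYY U=WBRB F=GWGR D=OGYG B=YBOB
After move 3 (U): U=RWBB F=RRGR R=YBYY B=OWOB L=GWOW
After move 4 (R): R=YYYB U=RRBR F=RGGG D=OOYO B=BWWB
After move 5 (F'): F=GGRG U=RRYY R=OYOB D=WWYO L=GROB
Query: B face = BWWB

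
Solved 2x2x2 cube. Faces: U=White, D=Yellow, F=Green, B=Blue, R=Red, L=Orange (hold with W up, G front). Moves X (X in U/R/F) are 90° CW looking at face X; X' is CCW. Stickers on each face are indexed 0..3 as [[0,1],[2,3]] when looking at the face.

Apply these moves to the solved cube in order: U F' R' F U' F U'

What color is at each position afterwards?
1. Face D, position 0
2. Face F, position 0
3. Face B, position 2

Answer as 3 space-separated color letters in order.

Answer: O Y O

Derivation:
After move 1 (U): U=WWWW F=RRGG R=BBRR B=OOBB L=GGOO
After move 2 (F'): F=RGRG U=WWBR R=YBYR D=GOYY L=GWOW
After move 3 (R'): R=BRYY U=WBBO F=RWRR D=GGYG B=YOOB
After move 4 (F): F=RRRW U=WBWW R=BROY D=YBYG L=GGOG
After move 5 (U'): U=BWWW F=GGRW R=RROY B=BROB L=YOOG
After move 6 (F): F=RGWG U=BWGO R=WRWY D=ORYG L=YYOB
After move 7 (U'): U=WOBG F=YYWG R=RGWY B=WROB L=BROB
Query 1: D[0] = O
Query 2: F[0] = Y
Query 3: B[2] = O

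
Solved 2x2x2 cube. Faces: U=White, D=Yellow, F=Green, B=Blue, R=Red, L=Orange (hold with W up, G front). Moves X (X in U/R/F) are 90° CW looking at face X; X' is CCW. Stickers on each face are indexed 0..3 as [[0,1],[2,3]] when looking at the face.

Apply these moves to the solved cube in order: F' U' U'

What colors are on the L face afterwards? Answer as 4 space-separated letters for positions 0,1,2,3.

Answer: Y R O W

Derivation:
After move 1 (F'): F=GGGG U=WWRR R=YRYR D=OOYY L=OWOW
After move 2 (U'): U=WRWR F=OWGG R=GGYR B=YRBB L=BBOW
After move 3 (U'): U=RRWW F=BBGG R=OWYR B=GGBB L=YROW
Query: L face = YROW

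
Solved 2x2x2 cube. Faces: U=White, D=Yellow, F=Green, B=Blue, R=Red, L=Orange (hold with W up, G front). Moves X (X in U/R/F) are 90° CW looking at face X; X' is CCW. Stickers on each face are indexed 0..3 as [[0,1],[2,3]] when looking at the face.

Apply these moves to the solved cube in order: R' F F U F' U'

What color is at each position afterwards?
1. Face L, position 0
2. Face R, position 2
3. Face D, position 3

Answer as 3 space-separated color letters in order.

After move 1 (R'): R=RRRR U=WBWB F=GWGW D=YGYG B=YBYB
After move 2 (F): F=GGWW U=WBOO R=WRBR D=RRYG L=OYOG
After move 3 (F): F=WGWG U=WBGY R=OROR D=BWYG L=OROR
After move 4 (U): U=GWYB F=ORWG R=YBOR B=ORYB L=WGOR
After move 5 (F'): F=RGOW U=GWYO R=WBBR D=GRYG L=WBOY
After move 6 (U'): U=WOGY F=WBOW R=RGBR B=WBYB L=OROY
Query 1: L[0] = O
Query 2: R[2] = B
Query 3: D[3] = G

Answer: O B G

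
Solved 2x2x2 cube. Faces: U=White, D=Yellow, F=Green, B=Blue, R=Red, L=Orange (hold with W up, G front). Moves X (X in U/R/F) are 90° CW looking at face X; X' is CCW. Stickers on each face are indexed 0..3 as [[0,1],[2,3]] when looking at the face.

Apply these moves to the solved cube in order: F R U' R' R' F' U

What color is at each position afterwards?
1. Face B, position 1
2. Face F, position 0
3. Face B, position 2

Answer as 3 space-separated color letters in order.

After move 1 (F): F=GGGG U=WWOO R=WRWR D=RRYY L=OYOY
After move 2 (R): R=WWRR U=WGOG F=GRGY D=RBYB B=OBWB
After move 3 (U'): U=GGWO F=OYGY R=GRRR B=WWWB L=OBOY
After move 4 (R'): R=RRGR U=GWWW F=OGGO D=RYYY B=BWBB
After move 5 (R'): R=RRRG U=GBWB F=OWGW D=RGYO B=YWYB
After move 6 (F'): F=WWOG U=GBRR R=GRRG D=BYYO L=OBOW
After move 7 (U): U=RGRB F=GROG R=YWRG B=OBYB L=WWOW
Query 1: B[1] = B
Query 2: F[0] = G
Query 3: B[2] = Y

Answer: B G Y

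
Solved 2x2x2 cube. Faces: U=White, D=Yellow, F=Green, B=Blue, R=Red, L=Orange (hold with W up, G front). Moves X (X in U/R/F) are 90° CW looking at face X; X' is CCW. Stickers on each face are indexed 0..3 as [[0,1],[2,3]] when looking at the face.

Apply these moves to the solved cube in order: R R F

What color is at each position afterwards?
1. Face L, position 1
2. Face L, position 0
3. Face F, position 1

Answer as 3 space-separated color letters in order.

After move 1 (R): R=RRRR U=WGWG F=GYGY D=YBYB B=WBWB
After move 2 (R): R=RRRR U=WYWY F=GBGB D=YWYW B=GBGB
After move 3 (F): F=GGBB U=WYOO R=WRYR D=RRYW L=OYOW
Query 1: L[1] = Y
Query 2: L[0] = O
Query 3: F[1] = G

Answer: Y O G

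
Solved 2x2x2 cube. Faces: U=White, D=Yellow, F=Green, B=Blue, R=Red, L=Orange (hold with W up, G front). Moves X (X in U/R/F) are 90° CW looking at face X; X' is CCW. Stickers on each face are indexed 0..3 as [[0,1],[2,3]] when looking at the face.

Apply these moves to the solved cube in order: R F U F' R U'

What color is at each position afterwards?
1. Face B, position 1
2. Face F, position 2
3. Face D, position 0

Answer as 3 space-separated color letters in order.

After move 1 (R): R=RRRR U=WGWG F=GYGY D=YBYB B=WBWB
After move 2 (F): F=GGYY U=WGOO R=WRGR D=RRYB L=OYOB
After move 3 (U): U=OWOG F=WRYY R=WBGR B=OYWB L=GGOB
After move 4 (F'): F=RYWY U=OWWG R=RBRR D=GBYB L=GGOO
After move 5 (R): R=RRRB U=OYWY F=RBWB D=GWYO B=GYWB
After move 6 (U'): U=YYOW F=GGWB R=RBRB B=RRWB L=GYOO
Query 1: B[1] = R
Query 2: F[2] = W
Query 3: D[0] = G

Answer: R W G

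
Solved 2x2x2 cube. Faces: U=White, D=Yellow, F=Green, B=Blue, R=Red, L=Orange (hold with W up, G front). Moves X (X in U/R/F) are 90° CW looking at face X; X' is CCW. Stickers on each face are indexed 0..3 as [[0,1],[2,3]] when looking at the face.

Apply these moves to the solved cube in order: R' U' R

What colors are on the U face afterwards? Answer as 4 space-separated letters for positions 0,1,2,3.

Answer: B O W W

Derivation:
After move 1 (R'): R=RRRR U=WBWB F=GWGW D=YGYG B=YBYB
After move 2 (U'): U=BBWW F=OOGW R=GWRR B=RRYB L=YBOO
After move 3 (R): R=RGRW U=BOWW F=OGGG D=YYYR B=WRBB
Query: U face = BOWW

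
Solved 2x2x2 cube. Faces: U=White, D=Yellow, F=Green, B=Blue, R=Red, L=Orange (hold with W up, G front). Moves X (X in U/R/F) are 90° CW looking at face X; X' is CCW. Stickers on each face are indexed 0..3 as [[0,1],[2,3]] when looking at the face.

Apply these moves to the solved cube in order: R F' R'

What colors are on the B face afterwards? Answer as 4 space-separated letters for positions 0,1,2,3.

After move 1 (R): R=RRRR U=WGWG F=GYGY D=YBYB B=WBWB
After move 2 (F'): F=YYGG U=WGRR R=BRYR D=OOYB L=OGOW
After move 3 (R'): R=RRBY U=WWRW F=YGGR D=OYYG B=BBOB
Query: B face = BBOB

Answer: B B O B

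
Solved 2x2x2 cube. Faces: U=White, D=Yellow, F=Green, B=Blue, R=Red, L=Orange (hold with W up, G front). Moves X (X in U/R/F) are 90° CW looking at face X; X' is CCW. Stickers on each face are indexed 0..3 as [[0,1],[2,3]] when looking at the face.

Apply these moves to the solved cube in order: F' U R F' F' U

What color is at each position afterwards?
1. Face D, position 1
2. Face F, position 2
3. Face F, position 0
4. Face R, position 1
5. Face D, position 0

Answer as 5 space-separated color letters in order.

Answer: R O W W G

Derivation:
After move 1 (F'): F=GGGG U=WWRR R=YRYR D=OOYY L=OWOW
After move 2 (U): U=RWRW F=YRGG R=BBYR B=OWBB L=GGOW
After move 3 (R): R=YBRB U=RRRG F=YOGY D=OBYO B=WWWB
After move 4 (F'): F=OYYG U=RRYR R=BBOB D=GWYO L=GGOR
After move 5 (F'): F=YGOY U=RRBO R=WBGB D=GRYO L=GROY
After move 6 (U): U=BROR F=WBOY R=WWGB B=GRWB L=YGOY
Query 1: D[1] = R
Query 2: F[2] = O
Query 3: F[0] = W
Query 4: R[1] = W
Query 5: D[0] = G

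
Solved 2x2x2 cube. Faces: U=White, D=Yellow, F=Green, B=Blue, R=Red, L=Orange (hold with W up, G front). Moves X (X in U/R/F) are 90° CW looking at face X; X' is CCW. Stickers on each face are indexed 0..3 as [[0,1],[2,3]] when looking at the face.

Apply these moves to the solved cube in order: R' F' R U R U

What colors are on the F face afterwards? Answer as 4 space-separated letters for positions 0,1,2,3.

Answer: R R G Y

Derivation:
After move 1 (R'): R=RRRR U=WBWB F=GWGW D=YGYG B=YBYB
After move 2 (F'): F=WWGG U=WBRR R=GRYR D=OOYG L=OBOW
After move 3 (R): R=YGRR U=WWRG F=WOGG D=OYYY B=RBBB
After move 4 (U): U=RWGW F=YGGG R=RBRR B=OBBB L=WOOW
After move 5 (R): R=RRRB U=RGGG F=YYGY D=OBYO B=WBWB
After move 6 (U): U=GRGG F=RRGY R=WBRB B=WOWB L=YYOW
Query: F face = RRGY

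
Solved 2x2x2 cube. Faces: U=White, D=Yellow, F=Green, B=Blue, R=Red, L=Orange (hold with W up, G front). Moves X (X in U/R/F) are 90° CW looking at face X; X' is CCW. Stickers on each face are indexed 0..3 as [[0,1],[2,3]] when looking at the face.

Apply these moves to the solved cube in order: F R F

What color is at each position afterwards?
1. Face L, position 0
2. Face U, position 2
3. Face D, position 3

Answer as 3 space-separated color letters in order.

Answer: O Y B

Derivation:
After move 1 (F): F=GGGG U=WWOO R=WRWR D=RRYY L=OYOY
After move 2 (R): R=WWRR U=WGOG F=GRGY D=RBYB B=OBWB
After move 3 (F): F=GGYR U=WGYY R=OWGR D=RWYB L=OROB
Query 1: L[0] = O
Query 2: U[2] = Y
Query 3: D[3] = B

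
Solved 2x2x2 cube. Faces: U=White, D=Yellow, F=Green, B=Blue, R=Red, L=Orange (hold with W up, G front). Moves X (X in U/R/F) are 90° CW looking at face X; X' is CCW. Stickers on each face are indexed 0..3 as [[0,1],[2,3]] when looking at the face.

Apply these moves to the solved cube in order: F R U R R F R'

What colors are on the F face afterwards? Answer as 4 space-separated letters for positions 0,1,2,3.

Answer: G B O R

Derivation:
After move 1 (F): F=GGGG U=WWOO R=WRWR D=RRYY L=OYOY
After move 2 (R): R=WWRR U=WGOG F=GRGY D=RBYB B=OBWB
After move 3 (U): U=OWGG F=WWGY R=OBRR B=OYWB L=GROY
After move 4 (R): R=RORB U=OWGY F=WBGB D=RWYO B=GYWB
After move 5 (R): R=RRBO U=OBGB F=WWGO D=RWYG B=YYWB
After move 6 (F): F=GWOW U=OBYR R=GRBO D=BRYG L=GROW
After move 7 (R'): R=ROGB U=OWYY F=GBOR D=BWYW B=GYRB
Query: F face = GBOR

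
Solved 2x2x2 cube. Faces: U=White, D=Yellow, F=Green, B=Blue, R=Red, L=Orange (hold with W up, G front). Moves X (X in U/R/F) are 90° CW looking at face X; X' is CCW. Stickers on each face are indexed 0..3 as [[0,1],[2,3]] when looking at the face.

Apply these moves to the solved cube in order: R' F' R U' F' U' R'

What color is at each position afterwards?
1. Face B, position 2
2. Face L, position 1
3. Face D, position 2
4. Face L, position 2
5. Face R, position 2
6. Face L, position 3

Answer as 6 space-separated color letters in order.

After move 1 (R'): R=RRRR U=WBWB F=GWGW D=YGYG B=YBYB
After move 2 (F'): F=WWGG U=WBRR R=GRYR D=OOYG L=OBOW
After move 3 (R): R=YGRR U=WWRG F=WOGG D=OYYY B=RBBB
After move 4 (U'): U=WGWR F=OBGG R=WORR B=YGBB L=RBOW
After move 5 (F'): F=BGOG U=WGWR R=YOOR D=BWYY L=RROW
After move 6 (U'): U=GRWW F=RROG R=BGOR B=YOBB L=YGOW
After move 7 (R'): R=GRBO U=GBWY F=RROW D=BRYG B=YOWB
Query 1: B[2] = W
Query 2: L[1] = G
Query 3: D[2] = Y
Query 4: L[2] = O
Query 5: R[2] = B
Query 6: L[3] = W

Answer: W G Y O B W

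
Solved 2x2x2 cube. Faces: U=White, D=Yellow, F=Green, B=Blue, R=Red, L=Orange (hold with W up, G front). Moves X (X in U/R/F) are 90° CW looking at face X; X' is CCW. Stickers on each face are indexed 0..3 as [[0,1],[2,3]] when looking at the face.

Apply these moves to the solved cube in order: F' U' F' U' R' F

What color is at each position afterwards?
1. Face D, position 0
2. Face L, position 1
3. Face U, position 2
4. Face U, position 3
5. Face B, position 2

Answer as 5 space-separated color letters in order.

Answer: W B W R W

Derivation:
After move 1 (F'): F=GGGG U=WWRR R=YRYR D=OOYY L=OWOW
After move 2 (U'): U=WRWR F=OWGG R=GGYR B=YRBB L=BBOW
After move 3 (F'): F=WGOG U=WRGY R=OGOR D=BWYY L=BROW
After move 4 (U'): U=RYWG F=BROG R=WGOR B=OGBB L=YROW
After move 5 (R'): R=GRWO U=RBWO F=BYOG D=BRYG B=YGWB
After move 6 (F): F=OBGY U=RBWR R=WROO D=WGYG L=YBOR
Query 1: D[0] = W
Query 2: L[1] = B
Query 3: U[2] = W
Query 4: U[3] = R
Query 5: B[2] = W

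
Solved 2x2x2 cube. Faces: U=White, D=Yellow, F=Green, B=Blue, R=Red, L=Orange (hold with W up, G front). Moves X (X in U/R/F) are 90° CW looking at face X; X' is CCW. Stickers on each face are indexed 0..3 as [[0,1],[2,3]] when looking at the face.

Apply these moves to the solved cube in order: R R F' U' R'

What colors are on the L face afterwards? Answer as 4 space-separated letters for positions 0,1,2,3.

Answer: G B O W

Derivation:
After move 1 (R): R=RRRR U=WGWG F=GYGY D=YBYB B=WBWB
After move 2 (R): R=RRRR U=WYWY F=GBGB D=YWYW B=GBGB
After move 3 (F'): F=BBGG U=WYRR R=WRYR D=OOYW L=OYOW
After move 4 (U'): U=YRWR F=OYGG R=BBYR B=WRGB L=GBOW
After move 5 (R'): R=BRBY U=YGWW F=ORGR D=OYYG B=WROB
Query: L face = GBOW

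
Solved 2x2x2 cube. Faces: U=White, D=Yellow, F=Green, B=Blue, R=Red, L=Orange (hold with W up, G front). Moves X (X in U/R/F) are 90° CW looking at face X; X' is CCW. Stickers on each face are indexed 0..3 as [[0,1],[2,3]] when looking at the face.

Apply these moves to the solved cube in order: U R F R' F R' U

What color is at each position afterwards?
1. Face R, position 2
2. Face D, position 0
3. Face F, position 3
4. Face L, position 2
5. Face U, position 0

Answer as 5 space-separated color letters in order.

After move 1 (U): U=WWWW F=RRGG R=BBRR B=OOBB L=GGOO
After move 2 (R): R=RBRB U=WRWG F=RYGY D=YBYO B=WOWB
After move 3 (F): F=GRYY U=WROG R=WBGB D=RRYO L=GYOB
After move 4 (R'): R=BBWG U=WWOW F=GRYG D=RRYY B=OORB
After move 5 (F): F=YGGR U=WWBY R=OBWG D=WBYY L=GROR
After move 6 (R'): R=BGOW U=WRBO F=YWGY D=WGYR B=YOBB
After move 7 (U): U=BWOR F=BGGY R=YOOW B=GRBB L=YWOR
Query 1: R[2] = O
Query 2: D[0] = W
Query 3: F[3] = Y
Query 4: L[2] = O
Query 5: U[0] = B

Answer: O W Y O B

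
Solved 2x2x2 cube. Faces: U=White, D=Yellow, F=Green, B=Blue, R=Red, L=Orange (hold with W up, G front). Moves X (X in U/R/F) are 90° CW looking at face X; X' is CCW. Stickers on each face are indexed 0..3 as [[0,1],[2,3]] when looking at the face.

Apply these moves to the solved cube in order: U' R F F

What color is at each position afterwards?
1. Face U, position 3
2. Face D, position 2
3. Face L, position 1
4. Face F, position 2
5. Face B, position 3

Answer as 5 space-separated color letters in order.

Answer: Y Y R Y B

Derivation:
After move 1 (U'): U=WWWW F=OOGG R=GGRR B=RRBB L=BBOO
After move 2 (R): R=RGRG U=WOWG F=OYGY D=YBYR B=WRWB
After move 3 (F): F=GOYY U=WOOB R=WGGG D=RRYR L=BYOB
After move 4 (F): F=YGYO U=WOBY R=OGBG D=GWYR L=BROR
Query 1: U[3] = Y
Query 2: D[2] = Y
Query 3: L[1] = R
Query 4: F[2] = Y
Query 5: B[3] = B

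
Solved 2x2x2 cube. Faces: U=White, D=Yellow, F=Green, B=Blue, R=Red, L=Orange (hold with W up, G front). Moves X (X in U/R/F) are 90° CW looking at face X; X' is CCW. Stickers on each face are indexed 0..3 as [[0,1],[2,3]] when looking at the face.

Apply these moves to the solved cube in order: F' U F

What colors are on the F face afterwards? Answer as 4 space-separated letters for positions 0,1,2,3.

Answer: G Y G R

Derivation:
After move 1 (F'): F=GGGG U=WWRR R=YRYR D=OOYY L=OWOW
After move 2 (U): U=RWRW F=YRGG R=BBYR B=OWBB L=GGOW
After move 3 (F): F=GYGR U=RWWG R=RBWR D=YBYY L=GOOO
Query: F face = GYGR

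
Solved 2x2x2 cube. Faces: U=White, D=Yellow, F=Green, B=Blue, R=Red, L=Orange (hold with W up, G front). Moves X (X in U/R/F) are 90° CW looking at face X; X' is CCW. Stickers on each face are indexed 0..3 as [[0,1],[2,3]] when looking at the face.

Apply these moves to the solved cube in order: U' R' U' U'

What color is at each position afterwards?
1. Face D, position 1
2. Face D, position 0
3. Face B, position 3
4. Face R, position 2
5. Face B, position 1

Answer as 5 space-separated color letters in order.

Answer: O Y B G W

Derivation:
After move 1 (U'): U=WWWW F=OOGG R=GGRR B=RRBB L=BBOO
After move 2 (R'): R=GRGR U=WBWR F=OWGW D=YOYG B=YRYB
After move 3 (U'): U=BRWW F=BBGW R=OWGR B=GRYB L=YROO
After move 4 (U'): U=RWBW F=YRGW R=BBGR B=OWYB L=GROO
Query 1: D[1] = O
Query 2: D[0] = Y
Query 3: B[3] = B
Query 4: R[2] = G
Query 5: B[1] = W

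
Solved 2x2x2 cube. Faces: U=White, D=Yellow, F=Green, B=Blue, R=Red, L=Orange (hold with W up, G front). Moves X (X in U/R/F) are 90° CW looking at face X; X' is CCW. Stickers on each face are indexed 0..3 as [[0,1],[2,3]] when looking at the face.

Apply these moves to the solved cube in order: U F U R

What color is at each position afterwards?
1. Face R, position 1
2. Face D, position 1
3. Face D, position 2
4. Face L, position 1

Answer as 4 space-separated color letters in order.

Answer: O B Y R

Derivation:
After move 1 (U): U=WWWW F=RRGG R=BBRR B=OOBB L=GGOO
After move 2 (F): F=GRGR U=WWOG R=WBWR D=RBYY L=GYOY
After move 3 (U): U=OWGW F=WBGR R=OOWR B=GYBB L=GROY
After move 4 (R): R=WORO U=OBGR F=WBGY D=RBYG B=WYWB
Query 1: R[1] = O
Query 2: D[1] = B
Query 3: D[2] = Y
Query 4: L[1] = R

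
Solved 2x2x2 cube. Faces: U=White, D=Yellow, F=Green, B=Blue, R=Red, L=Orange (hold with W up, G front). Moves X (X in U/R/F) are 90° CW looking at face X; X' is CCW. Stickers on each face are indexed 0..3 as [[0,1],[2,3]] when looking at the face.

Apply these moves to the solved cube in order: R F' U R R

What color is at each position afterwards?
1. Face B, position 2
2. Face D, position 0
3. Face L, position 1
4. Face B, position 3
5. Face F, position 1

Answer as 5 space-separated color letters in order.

Answer: R O Y B W

Derivation:
After move 1 (R): R=RRRR U=WGWG F=GYGY D=YBYB B=WBWB
After move 2 (F'): F=YYGG U=WGRR R=BRYR D=OOYB L=OGOW
After move 3 (U): U=RWRG F=BRGG R=WBYR B=OGWB L=YYOW
After move 4 (R): R=YWRB U=RRRG F=BOGB D=OWYO B=GGWB
After move 5 (R): R=RYBW U=RORB F=BWGO D=OWYG B=GGRB
Query 1: B[2] = R
Query 2: D[0] = O
Query 3: L[1] = Y
Query 4: B[3] = B
Query 5: F[1] = W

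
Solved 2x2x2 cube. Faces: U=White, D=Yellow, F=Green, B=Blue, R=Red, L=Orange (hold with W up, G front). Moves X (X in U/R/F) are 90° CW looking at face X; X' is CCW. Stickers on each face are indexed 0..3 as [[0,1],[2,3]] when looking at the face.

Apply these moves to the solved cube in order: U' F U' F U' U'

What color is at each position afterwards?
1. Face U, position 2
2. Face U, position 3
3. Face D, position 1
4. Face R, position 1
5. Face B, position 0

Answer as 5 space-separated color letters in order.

Answer: B W G R G

Derivation:
After move 1 (U'): U=WWWW F=OOGG R=GGRR B=RRBB L=BBOO
After move 2 (F): F=GOGO U=WWOB R=WGWR D=RGYY L=BYOY
After move 3 (U'): U=WBWO F=BYGO R=GOWR B=WGBB L=RROY
After move 4 (F): F=GBOY U=WBYR R=WOOR D=WGYY L=RROG
After move 5 (U'): U=BRWY F=RROY R=GBOR B=WOBB L=WGOG
After move 6 (U'): U=RYBW F=WGOY R=RROR B=GBBB L=WOOG
Query 1: U[2] = B
Query 2: U[3] = W
Query 3: D[1] = G
Query 4: R[1] = R
Query 5: B[0] = G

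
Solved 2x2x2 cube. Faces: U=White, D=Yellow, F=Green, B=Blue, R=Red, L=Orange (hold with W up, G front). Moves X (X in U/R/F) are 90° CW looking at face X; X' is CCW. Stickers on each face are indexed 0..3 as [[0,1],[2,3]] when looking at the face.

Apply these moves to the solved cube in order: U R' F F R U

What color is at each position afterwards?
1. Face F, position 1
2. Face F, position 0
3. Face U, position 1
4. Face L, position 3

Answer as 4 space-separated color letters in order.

Answer: O G W B

Derivation:
After move 1 (U): U=WWWW F=RRGG R=BBRR B=OOBB L=GGOO
After move 2 (R'): R=BRBR U=WBWO F=RWGW D=YRYG B=YOYB
After move 3 (F): F=GRWW U=WBOG R=WROR D=BBYG L=GYOR
After move 4 (F): F=WGWR U=WBRY R=ORGR D=OWYG L=GBOB
After move 5 (R): R=GORR U=WGRR F=WWWG D=OYYY B=YOBB
After move 6 (U): U=RWRG F=GOWG R=YORR B=GBBB L=WWOB
Query 1: F[1] = O
Query 2: F[0] = G
Query 3: U[1] = W
Query 4: L[3] = B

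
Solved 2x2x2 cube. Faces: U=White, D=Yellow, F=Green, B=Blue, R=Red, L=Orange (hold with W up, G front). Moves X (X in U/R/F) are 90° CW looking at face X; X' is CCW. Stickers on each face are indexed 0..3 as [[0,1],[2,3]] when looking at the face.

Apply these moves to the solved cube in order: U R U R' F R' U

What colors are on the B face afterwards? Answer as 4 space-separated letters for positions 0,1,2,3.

After move 1 (U): U=WWWW F=RRGG R=BBRR B=OOBB L=GGOO
After move 2 (R): R=RBRB U=WRWG F=RYGY D=YBYO B=WOWB
After move 3 (U): U=WWGR F=RBGY R=WORB B=GGWB L=RYOO
After move 4 (R'): R=OBWR U=WWGG F=RWGR D=YBYY B=OGBB
After move 5 (F): F=GRRW U=WWOY R=GBGR D=WOYY L=RYOB
After move 6 (R'): R=BRGG U=WBOO F=GWRY D=WRYW B=YGOB
After move 7 (U): U=OWOB F=BRRY R=YGGG B=RYOB L=GWOB
Query: B face = RYOB

Answer: R Y O B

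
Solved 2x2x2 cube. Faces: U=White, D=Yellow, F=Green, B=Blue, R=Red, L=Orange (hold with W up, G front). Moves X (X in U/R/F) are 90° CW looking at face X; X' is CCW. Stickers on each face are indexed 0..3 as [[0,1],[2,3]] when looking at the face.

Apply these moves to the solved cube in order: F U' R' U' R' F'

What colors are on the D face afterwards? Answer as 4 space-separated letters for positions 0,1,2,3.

Answer: R Y Y O

Derivation:
After move 1 (F): F=GGGG U=WWOO R=WRWR D=RRYY L=OYOY
After move 2 (U'): U=WOWO F=OYGG R=GGWR B=WRBB L=BBOY
After move 3 (R'): R=GRGW U=WBWW F=OOGO D=RYYG B=YRRB
After move 4 (U'): U=BWWW F=BBGO R=OOGW B=GRRB L=YROY
After move 5 (R'): R=OWOG U=BRWG F=BWGW D=RBYO B=GRYB
After move 6 (F'): F=WWBG U=BROO R=BWRG D=RYYO L=YGOW
Query: D face = RYYO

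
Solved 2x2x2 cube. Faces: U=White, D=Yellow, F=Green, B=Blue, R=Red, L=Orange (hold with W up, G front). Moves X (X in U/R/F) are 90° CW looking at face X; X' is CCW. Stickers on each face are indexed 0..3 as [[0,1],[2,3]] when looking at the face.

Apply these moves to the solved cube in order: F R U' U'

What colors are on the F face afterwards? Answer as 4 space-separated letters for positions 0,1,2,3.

After move 1 (F): F=GGGG U=WWOO R=WRWR D=RRYY L=OYOY
After move 2 (R): R=WWRR U=WGOG F=GRGY D=RBYB B=OBWB
After move 3 (U'): U=GGWO F=OYGY R=GRRR B=WWWB L=OBOY
After move 4 (U'): U=GOGW F=OBGY R=OYRR B=GRWB L=WWOY
Query: F face = OBGY

Answer: O B G Y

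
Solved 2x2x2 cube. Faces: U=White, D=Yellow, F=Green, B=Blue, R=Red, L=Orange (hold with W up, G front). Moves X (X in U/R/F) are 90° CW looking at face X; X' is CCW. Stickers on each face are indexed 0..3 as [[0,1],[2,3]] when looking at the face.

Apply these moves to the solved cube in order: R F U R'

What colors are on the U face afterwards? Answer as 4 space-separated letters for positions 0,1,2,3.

Answer: O W O O

Derivation:
After move 1 (R): R=RRRR U=WGWG F=GYGY D=YBYB B=WBWB
After move 2 (F): F=GGYY U=WGOO R=WRGR D=RRYB L=OYOB
After move 3 (U): U=OWOG F=WRYY R=WBGR B=OYWB L=GGOB
After move 4 (R'): R=BRWG U=OWOO F=WWYG D=RRYY B=BYRB
Query: U face = OWOO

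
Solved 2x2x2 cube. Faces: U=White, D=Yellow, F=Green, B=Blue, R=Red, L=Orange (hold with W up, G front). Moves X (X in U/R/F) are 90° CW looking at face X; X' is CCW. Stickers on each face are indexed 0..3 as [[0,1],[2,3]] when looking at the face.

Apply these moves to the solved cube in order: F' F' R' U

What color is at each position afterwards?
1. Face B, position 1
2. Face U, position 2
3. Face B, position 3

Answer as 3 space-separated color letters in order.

Answer: R B B

Derivation:
After move 1 (F'): F=GGGG U=WWRR R=YRYR D=OOYY L=OWOW
After move 2 (F'): F=GGGG U=WWYY R=OROR D=WWYY L=OROR
After move 3 (R'): R=RROO U=WBYB F=GWGY D=WGYG B=YBWB
After move 4 (U): U=YWBB F=RRGY R=YBOO B=ORWB L=GWOR
Query 1: B[1] = R
Query 2: U[2] = B
Query 3: B[3] = B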